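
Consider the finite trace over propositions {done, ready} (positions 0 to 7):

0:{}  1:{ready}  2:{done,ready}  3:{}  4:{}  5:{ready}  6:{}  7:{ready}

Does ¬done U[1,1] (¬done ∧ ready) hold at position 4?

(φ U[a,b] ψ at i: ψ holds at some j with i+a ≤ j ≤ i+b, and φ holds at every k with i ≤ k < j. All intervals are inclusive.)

True

Need some j in [5,5] with (¬done ∧ ready), and ¬done at every k in [4,j-1].
  j=5: (¬done ∧ ready) holds; ¬done holds at every k in [4,4] → satisfied.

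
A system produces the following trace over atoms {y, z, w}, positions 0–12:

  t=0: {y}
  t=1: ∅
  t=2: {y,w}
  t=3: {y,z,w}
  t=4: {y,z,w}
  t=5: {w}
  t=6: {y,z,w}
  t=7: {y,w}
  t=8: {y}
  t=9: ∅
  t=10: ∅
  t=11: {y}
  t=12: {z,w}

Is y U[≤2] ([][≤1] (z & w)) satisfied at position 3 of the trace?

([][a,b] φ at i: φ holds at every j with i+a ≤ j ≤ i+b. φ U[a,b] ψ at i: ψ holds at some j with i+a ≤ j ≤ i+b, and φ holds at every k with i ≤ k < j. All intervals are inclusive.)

Holds

Need some j in [3,5] with [][≤1] (z & w), and y at every k in [3,j-1].
  j=3: [][≤1] (z & w) holds; no prefix to check → satisfied.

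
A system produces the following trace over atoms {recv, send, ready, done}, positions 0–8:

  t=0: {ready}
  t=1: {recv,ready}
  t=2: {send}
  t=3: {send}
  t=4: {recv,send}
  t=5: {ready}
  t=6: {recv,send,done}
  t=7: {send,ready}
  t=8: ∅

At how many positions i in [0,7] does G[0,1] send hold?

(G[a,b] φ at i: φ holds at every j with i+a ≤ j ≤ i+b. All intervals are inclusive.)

3

Evaluate at each i in [0,7]:
  i=0: ✗ (fails at j=0)
  i=1: ✗ (fails at j=1)
  i=2: ✓ (all of [2,3])
  i=3: ✓ (all of [3,4])
  i=4: ✗ (fails at j=5)
  i=5: ✗ (fails at j=5)
  i=6: ✓ (all of [6,7])
  i=7: ✗ (fails at j=8)
Positions where it holds: {2, 3, 6} → 3.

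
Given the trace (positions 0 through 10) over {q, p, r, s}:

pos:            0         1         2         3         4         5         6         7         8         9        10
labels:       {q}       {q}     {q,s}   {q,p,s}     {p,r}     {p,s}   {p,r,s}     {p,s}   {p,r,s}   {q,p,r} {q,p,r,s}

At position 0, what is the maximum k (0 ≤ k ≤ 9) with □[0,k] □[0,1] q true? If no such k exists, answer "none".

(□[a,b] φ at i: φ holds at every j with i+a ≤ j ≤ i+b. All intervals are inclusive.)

2

□[0,1] q must hold from j=0 onward; find where it first fails.
  j=0: holds
  j=1: holds
  j=2: holds
  j=3: fails
Holds on [0,2], so largest k = 2.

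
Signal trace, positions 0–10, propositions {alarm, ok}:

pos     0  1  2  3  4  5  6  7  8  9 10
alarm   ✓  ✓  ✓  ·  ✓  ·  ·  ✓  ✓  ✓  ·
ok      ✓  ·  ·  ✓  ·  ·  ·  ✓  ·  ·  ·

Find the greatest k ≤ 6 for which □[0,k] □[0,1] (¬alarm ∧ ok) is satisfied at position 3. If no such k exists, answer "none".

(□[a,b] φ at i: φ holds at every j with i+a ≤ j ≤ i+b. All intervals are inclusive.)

□[0,1] (¬alarm ∧ ok) must hold from j=3 onward; find where it first fails.
  j=3: fails → no k works.

none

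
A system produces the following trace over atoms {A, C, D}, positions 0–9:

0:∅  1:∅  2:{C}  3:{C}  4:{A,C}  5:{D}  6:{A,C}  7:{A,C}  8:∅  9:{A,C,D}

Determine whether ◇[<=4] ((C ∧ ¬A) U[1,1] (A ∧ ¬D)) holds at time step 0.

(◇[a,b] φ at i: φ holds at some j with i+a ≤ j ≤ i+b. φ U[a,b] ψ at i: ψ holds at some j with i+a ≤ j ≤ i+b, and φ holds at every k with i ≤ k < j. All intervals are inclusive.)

Check ((C ∧ ¬A) U[1,1] (A ∧ ¬D)) at each j in [0,4]:
  j=0: fails
  j=1: fails
  j=2: fails
  j=3: holds
  j=4: fails
Found at j=3 → formula holds.

True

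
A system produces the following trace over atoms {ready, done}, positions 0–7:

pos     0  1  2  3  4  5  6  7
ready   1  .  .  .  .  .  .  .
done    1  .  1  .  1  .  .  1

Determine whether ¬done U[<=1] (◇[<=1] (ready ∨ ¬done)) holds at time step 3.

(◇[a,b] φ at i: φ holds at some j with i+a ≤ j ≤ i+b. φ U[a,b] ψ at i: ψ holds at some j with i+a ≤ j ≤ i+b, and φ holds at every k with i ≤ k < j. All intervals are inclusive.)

Yes

Need some j in [3,4] with ◇[<=1] (ready ∨ ¬done), and ¬done at every k in [3,j-1].
  j=3: ◇[<=1] (ready ∨ ¬done) holds; no prefix to check → satisfied.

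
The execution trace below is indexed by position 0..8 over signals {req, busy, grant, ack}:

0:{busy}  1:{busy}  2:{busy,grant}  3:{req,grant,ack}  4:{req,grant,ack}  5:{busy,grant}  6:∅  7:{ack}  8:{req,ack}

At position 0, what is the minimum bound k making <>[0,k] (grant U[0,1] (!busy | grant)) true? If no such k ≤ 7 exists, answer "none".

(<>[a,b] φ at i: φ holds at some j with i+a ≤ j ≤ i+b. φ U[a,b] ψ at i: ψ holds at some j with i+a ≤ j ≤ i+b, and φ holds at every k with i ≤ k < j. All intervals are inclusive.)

2

Scan j = 0,1,… for (grant U[0,1] (!busy | grant)):
  j=0: fails
  j=1: fails
  j=2: holds
First hit at j=2, so smallest k = 2-0 = 2.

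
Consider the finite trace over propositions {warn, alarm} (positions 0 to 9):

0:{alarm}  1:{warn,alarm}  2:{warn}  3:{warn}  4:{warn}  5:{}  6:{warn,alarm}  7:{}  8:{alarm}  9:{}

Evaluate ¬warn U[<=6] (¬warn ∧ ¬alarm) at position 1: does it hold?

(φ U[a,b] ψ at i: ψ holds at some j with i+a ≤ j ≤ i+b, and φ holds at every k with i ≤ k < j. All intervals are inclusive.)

Need some j in [1,7] with (¬warn ∧ ¬alarm), and ¬warn at every k in [1,j-1].
  j=1: (¬warn ∧ ¬alarm) false.
  j=2: (¬warn ∧ ¬alarm) false.
  j=3: (¬warn ∧ ¬alarm) false.
  j=4: (¬warn ∧ ¬alarm) false.
  j=5: (¬warn ∧ ¬alarm) holds, but ¬warn fails at k=1 → not this j.
  j=6: (¬warn ∧ ¬alarm) false.
  j=7: (¬warn ∧ ¬alarm) holds, but ¬warn fails at k=1 → not this j.
No j in the window works → until fails.

No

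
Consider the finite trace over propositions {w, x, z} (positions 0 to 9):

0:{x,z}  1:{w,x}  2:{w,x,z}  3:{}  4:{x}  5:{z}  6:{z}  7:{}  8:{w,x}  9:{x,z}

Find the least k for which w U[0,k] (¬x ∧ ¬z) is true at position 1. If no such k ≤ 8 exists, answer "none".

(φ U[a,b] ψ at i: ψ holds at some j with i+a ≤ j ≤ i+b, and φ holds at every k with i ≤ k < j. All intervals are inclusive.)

2

Need earliest j ≥ 1 with (¬x ∧ ¬z), and w at every k in [1,j-1].
  j=1: rhs fails.
  j=2: rhs fails.
  j=3: rhs holds; lhs holds on [1,2]. k = 2.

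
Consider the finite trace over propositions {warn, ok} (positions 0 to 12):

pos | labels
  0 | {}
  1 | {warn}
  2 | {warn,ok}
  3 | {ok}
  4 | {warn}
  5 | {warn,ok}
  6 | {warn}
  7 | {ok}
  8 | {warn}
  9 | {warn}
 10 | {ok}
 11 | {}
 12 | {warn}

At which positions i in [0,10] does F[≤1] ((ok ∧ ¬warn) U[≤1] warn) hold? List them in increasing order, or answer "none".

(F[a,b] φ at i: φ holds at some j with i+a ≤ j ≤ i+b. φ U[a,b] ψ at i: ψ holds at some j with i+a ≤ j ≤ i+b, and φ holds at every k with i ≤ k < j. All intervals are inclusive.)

Evaluate at each i in [0,10]:
  i=0: ✓ (witness j=1)
  i=1: ✓ (witness j=1)
  i=2: ✓ (witness j=2)
  i=3: ✓ (witness j=3)
  i=4: ✓ (witness j=4)
  i=5: ✓ (witness j=5)
  i=6: ✓ (witness j=6)
  i=7: ✓ (witness j=7)
  i=8: ✓ (witness j=8)
  i=9: ✓ (witness j=9)
  i=10: ✗ (none in [10,11])

0, 1, 2, 3, 4, 5, 6, 7, 8, 9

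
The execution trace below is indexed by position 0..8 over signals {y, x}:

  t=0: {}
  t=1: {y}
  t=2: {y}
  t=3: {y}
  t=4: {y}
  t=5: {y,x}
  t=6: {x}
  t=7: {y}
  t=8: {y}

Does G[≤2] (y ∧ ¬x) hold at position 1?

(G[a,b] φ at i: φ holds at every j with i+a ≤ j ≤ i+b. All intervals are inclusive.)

Check (y ∧ ¬x) at every j in [1,3]:
  j=1: true
  j=2: true
  j=3: true
All positions satisfy it → formula holds.

Yes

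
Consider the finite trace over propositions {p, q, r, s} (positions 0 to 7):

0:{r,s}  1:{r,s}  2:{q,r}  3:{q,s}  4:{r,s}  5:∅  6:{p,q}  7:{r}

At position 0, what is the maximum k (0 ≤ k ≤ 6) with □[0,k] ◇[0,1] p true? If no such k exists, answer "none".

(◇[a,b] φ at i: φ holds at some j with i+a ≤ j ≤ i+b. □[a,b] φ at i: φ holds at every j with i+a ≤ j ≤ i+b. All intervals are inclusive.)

◇[0,1] p must hold from j=0 onward; find where it first fails.
  j=0: fails → no k works.

none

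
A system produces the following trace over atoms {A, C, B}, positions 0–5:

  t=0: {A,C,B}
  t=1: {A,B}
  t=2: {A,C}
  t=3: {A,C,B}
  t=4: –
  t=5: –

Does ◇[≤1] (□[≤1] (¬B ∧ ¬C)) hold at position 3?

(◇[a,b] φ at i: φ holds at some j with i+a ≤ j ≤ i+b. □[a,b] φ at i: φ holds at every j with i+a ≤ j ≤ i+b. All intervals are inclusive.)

Check □[≤1] (¬B ∧ ¬C) at each j in [3,4]:
  j=3: fails at 3
  j=4: holds on [4,5]
Found at j=4 → formula holds.

Holds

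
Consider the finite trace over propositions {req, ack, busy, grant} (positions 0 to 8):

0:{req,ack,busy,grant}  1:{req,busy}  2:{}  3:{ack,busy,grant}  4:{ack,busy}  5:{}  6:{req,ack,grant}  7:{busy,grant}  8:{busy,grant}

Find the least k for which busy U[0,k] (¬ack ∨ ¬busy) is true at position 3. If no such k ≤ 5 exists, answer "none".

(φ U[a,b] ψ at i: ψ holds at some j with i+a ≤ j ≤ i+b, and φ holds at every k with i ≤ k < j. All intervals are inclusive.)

2

Need earliest j ≥ 3 with (¬ack ∨ ¬busy), and busy at every k in [3,j-1].
  j=3: rhs fails.
  j=4: rhs fails.
  j=5: rhs holds; lhs holds on [3,4]. k = 2.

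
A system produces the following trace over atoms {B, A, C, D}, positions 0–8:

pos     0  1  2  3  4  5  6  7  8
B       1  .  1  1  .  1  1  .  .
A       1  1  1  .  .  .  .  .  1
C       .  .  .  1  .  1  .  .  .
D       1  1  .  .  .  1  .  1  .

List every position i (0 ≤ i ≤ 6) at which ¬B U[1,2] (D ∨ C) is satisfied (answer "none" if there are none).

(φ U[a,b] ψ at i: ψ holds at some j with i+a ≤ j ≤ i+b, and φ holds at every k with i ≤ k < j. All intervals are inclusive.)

Evaluate at each i in [0,6]:
  i=0: ✗ (lhs fails at k=0 before rhs at j=1)
  i=1: ✗ (lhs fails at k=2 before rhs at j=3)
  i=2: ✗ (lhs fails at k=2 before rhs at j=3)
  i=3: ✗ (lhs fails at k=3 before rhs at j=5)
  i=4: ✓ (rhs at j=5; lhs holds on [4,4])
  i=5: ✗ (lhs fails at k=5 before rhs at j=7)
  i=6: ✗ (lhs fails at k=6 before rhs at j=7)

4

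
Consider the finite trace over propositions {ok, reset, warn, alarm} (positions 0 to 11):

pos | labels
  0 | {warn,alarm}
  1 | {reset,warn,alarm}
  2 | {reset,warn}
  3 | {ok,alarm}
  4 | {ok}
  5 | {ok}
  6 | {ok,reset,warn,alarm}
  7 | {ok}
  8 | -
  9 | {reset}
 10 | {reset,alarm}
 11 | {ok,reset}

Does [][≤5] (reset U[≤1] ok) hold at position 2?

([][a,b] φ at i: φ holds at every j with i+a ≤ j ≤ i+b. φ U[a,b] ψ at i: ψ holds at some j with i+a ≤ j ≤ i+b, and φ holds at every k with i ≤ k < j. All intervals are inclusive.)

Check (reset U[≤1] ok) at every j in [2,7]:
  j=2: holds
  j=3: holds
  j=4: holds
  j=5: holds
  j=6: holds
  j=7: holds
All positions satisfy it → formula holds.

Holds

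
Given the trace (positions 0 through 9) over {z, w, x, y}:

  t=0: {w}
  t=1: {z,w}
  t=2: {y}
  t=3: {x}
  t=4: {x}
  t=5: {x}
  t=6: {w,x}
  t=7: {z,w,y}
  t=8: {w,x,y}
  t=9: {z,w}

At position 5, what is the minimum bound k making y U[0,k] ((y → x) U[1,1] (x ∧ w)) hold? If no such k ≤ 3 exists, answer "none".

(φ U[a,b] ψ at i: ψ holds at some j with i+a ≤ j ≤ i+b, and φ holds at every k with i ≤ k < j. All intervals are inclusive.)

Need earliest j ≥ 5 with ((y → x) U[1,1] (x ∧ w)), and y at every k in [5,j-1].
  j=5: rhs holds (empty prefix). k = 0.

0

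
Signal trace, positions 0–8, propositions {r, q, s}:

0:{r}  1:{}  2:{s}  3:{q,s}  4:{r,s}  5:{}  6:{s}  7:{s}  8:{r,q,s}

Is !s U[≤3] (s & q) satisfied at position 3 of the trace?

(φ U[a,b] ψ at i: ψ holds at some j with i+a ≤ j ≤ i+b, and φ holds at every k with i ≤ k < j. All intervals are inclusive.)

Need some j in [3,6] with (s & q), and !s at every k in [3,j-1].
  j=3: (s & q) holds; no prefix to check → satisfied.

Holds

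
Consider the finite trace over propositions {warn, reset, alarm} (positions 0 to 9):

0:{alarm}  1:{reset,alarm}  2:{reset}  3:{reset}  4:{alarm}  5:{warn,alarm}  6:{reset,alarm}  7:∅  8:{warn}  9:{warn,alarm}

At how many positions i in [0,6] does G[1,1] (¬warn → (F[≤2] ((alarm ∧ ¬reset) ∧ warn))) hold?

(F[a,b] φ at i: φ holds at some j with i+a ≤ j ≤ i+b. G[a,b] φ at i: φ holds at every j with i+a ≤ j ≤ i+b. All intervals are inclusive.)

4

Evaluate at each i in [0,6]:
  i=0: ✗ (fails at j=1)
  i=1: ✗ (fails at j=2)
  i=2: ✓ (all of [3,3])
  i=3: ✓ (all of [4,4])
  i=4: ✓ (all of [5,5])
  i=5: ✗ (fails at j=6)
  i=6: ✓ (all of [7,7])
Positions where it holds: {2, 3, 4, 6} → 4.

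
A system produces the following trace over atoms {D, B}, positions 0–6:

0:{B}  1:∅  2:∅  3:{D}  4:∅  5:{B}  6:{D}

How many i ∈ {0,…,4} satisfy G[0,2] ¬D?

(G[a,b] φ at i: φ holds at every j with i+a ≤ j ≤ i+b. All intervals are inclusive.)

Evaluate at each i in [0,4]:
  i=0: ✓ (all of [0,2])
  i=1: ✗ (fails at j=3)
  i=2: ✗ (fails at j=3)
  i=3: ✗ (fails at j=3)
  i=4: ✗ (fails at j=6)
Positions where it holds: {0} → 1.

1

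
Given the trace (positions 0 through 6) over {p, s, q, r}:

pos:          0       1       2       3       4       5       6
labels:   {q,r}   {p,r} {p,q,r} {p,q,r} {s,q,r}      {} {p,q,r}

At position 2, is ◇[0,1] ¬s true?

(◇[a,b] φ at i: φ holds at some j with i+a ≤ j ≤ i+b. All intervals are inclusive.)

Check ¬s at each j in [2,3]:
  j=2: true
  j=3: true
Found at j=2 → formula holds.

Holds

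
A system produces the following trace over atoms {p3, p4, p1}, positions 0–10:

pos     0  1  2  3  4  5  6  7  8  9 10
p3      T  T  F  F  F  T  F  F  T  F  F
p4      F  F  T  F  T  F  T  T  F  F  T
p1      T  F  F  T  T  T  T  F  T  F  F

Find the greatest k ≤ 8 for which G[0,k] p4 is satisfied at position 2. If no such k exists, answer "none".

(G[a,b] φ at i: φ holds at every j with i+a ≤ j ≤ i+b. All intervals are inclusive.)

0

p4 must hold from j=2 onward; find where it first fails.
  j=2: holds
  j=3: fails
Holds on [2,2], so largest k = 0.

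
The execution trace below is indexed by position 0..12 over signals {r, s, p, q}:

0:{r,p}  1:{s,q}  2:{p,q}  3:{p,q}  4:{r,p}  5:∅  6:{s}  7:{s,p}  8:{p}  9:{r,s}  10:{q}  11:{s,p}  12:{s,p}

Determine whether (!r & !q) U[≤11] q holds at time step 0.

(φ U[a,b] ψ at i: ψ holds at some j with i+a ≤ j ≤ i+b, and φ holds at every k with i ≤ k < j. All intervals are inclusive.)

Need some j in [0,11] with q, and (!r & !q) at every k in [0,j-1].
  j=0: q false.
  j=1: q holds, but (!r & !q) fails at k=0 → not this j.
  j=2: q holds, but (!r & !q) fails at k=0 → not this j.
  j=3: q holds, but (!r & !q) fails at k=0 → not this j.
  j=4: q false.
  j=5: q false.
  j=6: q false.
  j=7: q false.
  j=8: q false.
  j=9: q false.
  j=10: q holds, but (!r & !q) fails at k=0 → not this j.
  j=11: q false.
No j in the window works → until fails.

No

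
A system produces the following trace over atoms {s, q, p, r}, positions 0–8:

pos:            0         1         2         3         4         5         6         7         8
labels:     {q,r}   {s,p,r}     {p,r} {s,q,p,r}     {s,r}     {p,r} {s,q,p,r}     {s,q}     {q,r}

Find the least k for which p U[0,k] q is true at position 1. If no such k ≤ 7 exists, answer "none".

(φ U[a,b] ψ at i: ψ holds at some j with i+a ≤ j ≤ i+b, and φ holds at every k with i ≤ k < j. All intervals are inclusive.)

Need earliest j ≥ 1 with q, and p at every k in [1,j-1].
  j=1: rhs fails.
  j=2: rhs fails.
  j=3: rhs holds; lhs holds on [1,2]. k = 2.

2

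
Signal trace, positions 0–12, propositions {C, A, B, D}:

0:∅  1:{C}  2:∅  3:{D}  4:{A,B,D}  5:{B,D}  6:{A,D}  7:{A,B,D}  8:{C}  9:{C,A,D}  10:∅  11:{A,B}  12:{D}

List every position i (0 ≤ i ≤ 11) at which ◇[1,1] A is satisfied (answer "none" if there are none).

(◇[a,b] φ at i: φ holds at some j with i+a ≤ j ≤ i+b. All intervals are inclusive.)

3, 5, 6, 8, 10

Evaluate at each i in [0,11]:
  i=0: ✗ (none in [1,1])
  i=1: ✗ (none in [2,2])
  i=2: ✗ (none in [3,3])
  i=3: ✓ (witness j=4)
  i=4: ✗ (none in [5,5])
  i=5: ✓ (witness j=6)
  i=6: ✓ (witness j=7)
  i=7: ✗ (none in [8,8])
  i=8: ✓ (witness j=9)
  i=9: ✗ (none in [10,10])
  i=10: ✓ (witness j=11)
  i=11: ✗ (none in [12,12])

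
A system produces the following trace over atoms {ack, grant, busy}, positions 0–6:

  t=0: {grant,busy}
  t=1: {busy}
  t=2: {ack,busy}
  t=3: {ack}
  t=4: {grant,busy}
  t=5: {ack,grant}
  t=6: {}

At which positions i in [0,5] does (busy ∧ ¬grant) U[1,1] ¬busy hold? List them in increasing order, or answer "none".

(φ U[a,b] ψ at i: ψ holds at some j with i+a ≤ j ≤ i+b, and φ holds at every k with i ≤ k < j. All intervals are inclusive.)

2

Evaluate at each i in [0,5]:
  i=0: ✗ (no rhs in [1,1])
  i=1: ✗ (no rhs in [2,2])
  i=2: ✓ (rhs at j=3; lhs holds on [2,2])
  i=3: ✗ (no rhs in [4,4])
  i=4: ✗ (lhs fails at k=4 before rhs at j=5)
  i=5: ✗ (lhs fails at k=5 before rhs at j=6)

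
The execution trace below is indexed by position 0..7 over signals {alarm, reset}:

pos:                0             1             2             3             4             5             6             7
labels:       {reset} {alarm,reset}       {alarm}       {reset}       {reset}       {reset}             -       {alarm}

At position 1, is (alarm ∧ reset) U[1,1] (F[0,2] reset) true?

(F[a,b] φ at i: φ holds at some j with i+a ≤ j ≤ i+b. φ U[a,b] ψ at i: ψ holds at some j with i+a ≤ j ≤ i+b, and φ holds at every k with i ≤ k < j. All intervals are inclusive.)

True

Need some j in [2,2] with F[0,2] reset, and (alarm ∧ reset) at every k in [1,j-1].
  j=2: F[0,2] reset holds; (alarm ∧ reset) holds at every k in [1,1] → satisfied.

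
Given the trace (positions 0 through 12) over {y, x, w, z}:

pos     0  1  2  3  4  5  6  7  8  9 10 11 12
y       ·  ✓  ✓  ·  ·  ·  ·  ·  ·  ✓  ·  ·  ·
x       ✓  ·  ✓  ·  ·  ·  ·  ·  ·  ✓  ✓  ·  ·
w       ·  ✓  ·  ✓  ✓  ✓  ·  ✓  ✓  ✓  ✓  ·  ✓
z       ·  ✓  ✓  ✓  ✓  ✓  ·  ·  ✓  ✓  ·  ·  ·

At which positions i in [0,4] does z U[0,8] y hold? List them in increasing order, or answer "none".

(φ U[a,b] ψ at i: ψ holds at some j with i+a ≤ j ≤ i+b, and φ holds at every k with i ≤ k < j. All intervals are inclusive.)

1, 2

Evaluate at each i in [0,4]:
  i=0: ✗ (lhs fails at k=0 before rhs at j=1)
  i=1: ✓ (rhs at j=1)
  i=2: ✓ (rhs at j=2)
  i=3: ✗ (lhs fails at k=6 before rhs at j=9)
  i=4: ✗ (lhs fails at k=6 before rhs at j=9)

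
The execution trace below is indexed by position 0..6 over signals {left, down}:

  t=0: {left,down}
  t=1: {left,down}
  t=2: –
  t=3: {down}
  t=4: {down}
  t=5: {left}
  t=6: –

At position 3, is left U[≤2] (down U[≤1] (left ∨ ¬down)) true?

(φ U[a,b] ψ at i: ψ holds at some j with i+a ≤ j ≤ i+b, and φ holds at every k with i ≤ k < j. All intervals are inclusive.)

No

Need some j in [3,5] with (down U[≤1] (left ∨ ¬down)), and left at every k in [3,j-1].
  j=3: (down U[≤1] (left ∨ ¬down)) — fails.
  j=4: (down U[≤1] (left ∨ ¬down)) holds, but left fails at k=3 → not this j.
  j=5: (down U[≤1] (left ∨ ¬down)) holds, but left fails at k=3 → not this j.
No j in the window works → until fails.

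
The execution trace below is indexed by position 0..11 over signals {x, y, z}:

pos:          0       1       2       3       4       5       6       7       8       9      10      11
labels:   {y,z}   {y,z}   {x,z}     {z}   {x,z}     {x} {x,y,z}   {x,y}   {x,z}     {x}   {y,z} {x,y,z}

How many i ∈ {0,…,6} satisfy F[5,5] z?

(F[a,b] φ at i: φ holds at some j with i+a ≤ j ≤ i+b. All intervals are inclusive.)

4

Evaluate at each i in [0,6]:
  i=0: ✗ (none in [5,5])
  i=1: ✓ (witness j=6)
  i=2: ✗ (none in [7,7])
  i=3: ✓ (witness j=8)
  i=4: ✗ (none in [9,9])
  i=5: ✓ (witness j=10)
  i=6: ✓ (witness j=11)
Positions where it holds: {1, 3, 5, 6} → 4.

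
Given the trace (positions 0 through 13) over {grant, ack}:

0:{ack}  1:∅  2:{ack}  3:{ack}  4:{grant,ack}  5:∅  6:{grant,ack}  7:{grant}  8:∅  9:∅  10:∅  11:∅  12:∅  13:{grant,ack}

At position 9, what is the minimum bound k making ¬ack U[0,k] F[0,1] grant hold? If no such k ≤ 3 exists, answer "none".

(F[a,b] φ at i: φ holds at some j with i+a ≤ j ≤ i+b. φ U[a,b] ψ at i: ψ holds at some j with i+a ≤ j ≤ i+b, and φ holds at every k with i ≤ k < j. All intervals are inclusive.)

Need earliest j ≥ 9 with F[0,1] grant, and ¬ack at every k in [9,j-1].
  j=9: rhs fails.
  j=10: rhs fails.
  j=11: rhs fails.
  j=12: rhs holds; lhs holds on [9,11]. k = 3.

3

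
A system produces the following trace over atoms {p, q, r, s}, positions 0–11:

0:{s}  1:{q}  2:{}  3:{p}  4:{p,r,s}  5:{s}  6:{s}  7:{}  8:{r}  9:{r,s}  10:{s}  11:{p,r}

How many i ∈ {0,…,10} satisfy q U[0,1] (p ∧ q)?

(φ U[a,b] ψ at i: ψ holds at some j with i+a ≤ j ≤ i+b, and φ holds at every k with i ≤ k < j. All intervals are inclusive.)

0

Evaluate at each i in [0,10]:
  i=0: ✗ (no rhs in [0,1])
  i=1: ✗ (no rhs in [1,2])
  i=2: ✗ (no rhs in [2,3])
  i=3: ✗ (no rhs in [3,4])
  i=4: ✗ (no rhs in [4,5])
  i=5: ✗ (no rhs in [5,6])
  i=6: ✗ (no rhs in [6,7])
  i=7: ✗ (no rhs in [7,8])
  i=8: ✗ (no rhs in [8,9])
  i=9: ✗ (no rhs in [9,10])
  i=10: ✗ (no rhs in [10,11])
Positions where it holds: {} → 0.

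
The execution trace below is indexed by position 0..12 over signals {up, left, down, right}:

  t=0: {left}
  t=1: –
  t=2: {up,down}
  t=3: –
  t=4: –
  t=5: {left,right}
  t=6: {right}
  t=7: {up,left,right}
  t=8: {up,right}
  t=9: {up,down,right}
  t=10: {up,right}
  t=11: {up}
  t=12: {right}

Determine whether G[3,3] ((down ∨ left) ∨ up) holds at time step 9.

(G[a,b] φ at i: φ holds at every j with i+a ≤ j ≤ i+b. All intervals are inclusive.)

False

Check ((down ∨ left) ∨ up) at every j in [12,12]:
  j=12: false
Fails at j=12 → formula fails.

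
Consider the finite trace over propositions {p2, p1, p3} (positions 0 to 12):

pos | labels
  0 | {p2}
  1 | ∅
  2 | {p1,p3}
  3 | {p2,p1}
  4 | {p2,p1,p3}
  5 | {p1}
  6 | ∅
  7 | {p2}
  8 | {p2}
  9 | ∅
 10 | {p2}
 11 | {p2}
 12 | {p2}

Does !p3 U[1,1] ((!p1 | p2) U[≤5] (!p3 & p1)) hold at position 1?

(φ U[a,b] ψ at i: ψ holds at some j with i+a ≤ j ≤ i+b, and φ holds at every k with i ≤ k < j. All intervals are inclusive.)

Need some j in [2,2] with ((!p1 | p2) U[≤5] (!p3 & p1)), and !p3 at every k in [1,j-1].
  j=2: ((!p1 | p2) U[≤5] (!p3 & p1)) — fails.
No j in the window works → until fails.

Does not hold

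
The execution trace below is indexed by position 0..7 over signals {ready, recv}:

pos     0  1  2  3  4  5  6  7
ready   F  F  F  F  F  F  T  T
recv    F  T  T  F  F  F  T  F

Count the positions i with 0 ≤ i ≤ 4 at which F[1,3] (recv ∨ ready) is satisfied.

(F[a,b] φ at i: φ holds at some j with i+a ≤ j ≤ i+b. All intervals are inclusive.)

4

Evaluate at each i in [0,4]:
  i=0: ✓ (witness j=1)
  i=1: ✓ (witness j=2)
  i=2: ✗ (none in [3,5])
  i=3: ✓ (witness j=6)
  i=4: ✓ (witness j=6)
Positions where it holds: {0, 1, 3, 4} → 4.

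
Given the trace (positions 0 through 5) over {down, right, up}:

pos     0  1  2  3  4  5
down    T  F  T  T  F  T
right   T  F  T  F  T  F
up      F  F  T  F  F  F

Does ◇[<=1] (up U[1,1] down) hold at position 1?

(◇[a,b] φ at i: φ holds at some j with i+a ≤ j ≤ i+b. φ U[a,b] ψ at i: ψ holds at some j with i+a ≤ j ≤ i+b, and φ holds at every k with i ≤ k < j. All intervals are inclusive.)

Yes

Check (up U[1,1] down) at each j in [1,2]:
  j=1: fails
  j=2: holds
Found at j=2 → formula holds.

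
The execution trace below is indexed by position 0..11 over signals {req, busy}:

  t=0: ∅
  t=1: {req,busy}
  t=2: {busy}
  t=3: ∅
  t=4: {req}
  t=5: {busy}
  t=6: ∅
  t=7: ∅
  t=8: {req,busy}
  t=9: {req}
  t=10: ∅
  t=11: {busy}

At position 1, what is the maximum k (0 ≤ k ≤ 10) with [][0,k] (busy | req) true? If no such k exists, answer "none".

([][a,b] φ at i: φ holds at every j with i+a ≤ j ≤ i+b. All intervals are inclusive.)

1

(busy | req) must hold from j=1 onward; find where it first fails.
  j=1: holds
  j=2: holds
  j=3: fails
Holds on [1,2], so largest k = 1.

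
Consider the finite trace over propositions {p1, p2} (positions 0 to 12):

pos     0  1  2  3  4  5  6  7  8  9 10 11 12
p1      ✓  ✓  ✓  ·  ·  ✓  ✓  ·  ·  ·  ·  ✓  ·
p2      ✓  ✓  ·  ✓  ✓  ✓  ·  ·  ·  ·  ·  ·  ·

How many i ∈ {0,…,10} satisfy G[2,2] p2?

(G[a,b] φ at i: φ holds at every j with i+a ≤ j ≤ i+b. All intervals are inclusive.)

3

Evaluate at each i in [0,10]:
  i=0: ✗ (fails at j=2)
  i=1: ✓ (all of [3,3])
  i=2: ✓ (all of [4,4])
  i=3: ✓ (all of [5,5])
  i=4: ✗ (fails at j=6)
  i=5: ✗ (fails at j=7)
  i=6: ✗ (fails at j=8)
  i=7: ✗ (fails at j=9)
  i=8: ✗ (fails at j=10)
  i=9: ✗ (fails at j=11)
  i=10: ✗ (fails at j=12)
Positions where it holds: {1, 2, 3} → 3.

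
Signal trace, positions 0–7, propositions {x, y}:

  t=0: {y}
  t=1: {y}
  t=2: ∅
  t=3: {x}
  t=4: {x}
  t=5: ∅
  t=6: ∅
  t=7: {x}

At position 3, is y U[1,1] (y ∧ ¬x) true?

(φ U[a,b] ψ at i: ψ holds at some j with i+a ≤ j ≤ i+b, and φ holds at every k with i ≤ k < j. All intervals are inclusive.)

Need some j in [4,4] with (y ∧ ¬x), and y at every k in [3,j-1].
  j=4: (y ∧ ¬x) false.
No j in the window works → until fails.

False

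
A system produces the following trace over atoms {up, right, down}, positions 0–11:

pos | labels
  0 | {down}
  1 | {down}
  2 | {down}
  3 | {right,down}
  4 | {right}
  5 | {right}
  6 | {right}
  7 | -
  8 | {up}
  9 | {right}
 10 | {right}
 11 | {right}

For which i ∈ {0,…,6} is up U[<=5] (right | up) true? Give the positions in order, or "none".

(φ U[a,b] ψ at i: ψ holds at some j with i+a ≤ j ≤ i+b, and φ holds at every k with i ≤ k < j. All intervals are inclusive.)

3, 4, 5, 6

Evaluate at each i in [0,6]:
  i=0: ✗ (lhs fails at k=0 before rhs at j=3)
  i=1: ✗ (lhs fails at k=1 before rhs at j=3)
  i=2: ✗ (lhs fails at k=2 before rhs at j=3)
  i=3: ✓ (rhs at j=3)
  i=4: ✓ (rhs at j=4)
  i=5: ✓ (rhs at j=5)
  i=6: ✓ (rhs at j=6)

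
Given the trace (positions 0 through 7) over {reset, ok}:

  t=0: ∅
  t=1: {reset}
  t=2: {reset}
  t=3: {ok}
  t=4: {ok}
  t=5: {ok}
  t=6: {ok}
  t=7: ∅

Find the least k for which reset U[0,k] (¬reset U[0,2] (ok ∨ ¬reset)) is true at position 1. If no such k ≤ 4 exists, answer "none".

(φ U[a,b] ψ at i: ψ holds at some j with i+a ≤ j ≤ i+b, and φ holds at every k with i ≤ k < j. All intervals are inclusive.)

Need earliest j ≥ 1 with (¬reset U[0,2] (ok ∨ ¬reset)), and reset at every k in [1,j-1].
  j=1: rhs fails.
  j=2: rhs fails.
  j=3: rhs holds; lhs holds on [1,2]. k = 2.

2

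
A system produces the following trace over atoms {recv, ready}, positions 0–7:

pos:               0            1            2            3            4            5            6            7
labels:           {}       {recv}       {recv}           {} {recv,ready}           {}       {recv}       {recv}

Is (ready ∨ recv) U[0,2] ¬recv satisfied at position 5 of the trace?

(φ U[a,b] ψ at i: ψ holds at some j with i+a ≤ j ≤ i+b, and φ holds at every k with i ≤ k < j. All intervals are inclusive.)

Yes

Need some j in [5,7] with ¬recv, and (ready ∨ recv) at every k in [5,j-1].
  j=5: ¬recv holds; no prefix to check → satisfied.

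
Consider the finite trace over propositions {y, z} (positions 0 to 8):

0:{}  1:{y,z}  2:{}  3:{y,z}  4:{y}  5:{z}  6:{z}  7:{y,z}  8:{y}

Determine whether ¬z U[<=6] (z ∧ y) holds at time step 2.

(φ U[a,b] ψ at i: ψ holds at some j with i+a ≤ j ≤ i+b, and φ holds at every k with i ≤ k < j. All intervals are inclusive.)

Holds

Need some j in [2,8] with (z ∧ y), and ¬z at every k in [2,j-1].
  j=2: (z ∧ y) false.
  j=3: (z ∧ y) holds; ¬z holds at every k in [2,2] → satisfied.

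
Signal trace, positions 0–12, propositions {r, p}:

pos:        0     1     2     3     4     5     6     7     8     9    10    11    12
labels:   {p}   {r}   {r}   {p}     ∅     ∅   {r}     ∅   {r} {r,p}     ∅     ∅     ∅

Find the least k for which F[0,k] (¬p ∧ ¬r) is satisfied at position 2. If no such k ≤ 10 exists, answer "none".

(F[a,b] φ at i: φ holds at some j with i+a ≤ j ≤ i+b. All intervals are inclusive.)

2

Scan j = 2,3,… for (¬p ∧ ¬r):
  j=2: fails
  j=3: fails
  j=4: holds
First hit at j=4, so smallest k = 4-2 = 2.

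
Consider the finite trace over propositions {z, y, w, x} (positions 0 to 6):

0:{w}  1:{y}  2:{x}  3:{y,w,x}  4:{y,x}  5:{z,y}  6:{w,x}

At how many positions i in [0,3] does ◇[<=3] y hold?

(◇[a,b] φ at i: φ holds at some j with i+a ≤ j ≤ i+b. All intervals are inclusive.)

Evaluate at each i in [0,3]:
  i=0: ✓ (witness j=1)
  i=1: ✓ (witness j=1)
  i=2: ✓ (witness j=3)
  i=3: ✓ (witness j=3)
Positions where it holds: {0, 1, 2, 3} → 4.

4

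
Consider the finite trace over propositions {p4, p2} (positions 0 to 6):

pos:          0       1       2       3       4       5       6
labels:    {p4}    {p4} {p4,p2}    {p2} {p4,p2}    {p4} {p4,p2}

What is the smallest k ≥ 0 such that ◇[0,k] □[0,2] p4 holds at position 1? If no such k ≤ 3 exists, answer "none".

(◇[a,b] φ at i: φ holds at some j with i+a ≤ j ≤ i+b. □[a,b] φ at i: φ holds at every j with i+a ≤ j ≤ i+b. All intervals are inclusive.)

3

Scan j = 1,2,… for □[0,2] p4:
  j=1: fails
  j=2: fails
  j=3: fails
  j=4: holds
First hit at j=4, so smallest k = 4-1 = 3.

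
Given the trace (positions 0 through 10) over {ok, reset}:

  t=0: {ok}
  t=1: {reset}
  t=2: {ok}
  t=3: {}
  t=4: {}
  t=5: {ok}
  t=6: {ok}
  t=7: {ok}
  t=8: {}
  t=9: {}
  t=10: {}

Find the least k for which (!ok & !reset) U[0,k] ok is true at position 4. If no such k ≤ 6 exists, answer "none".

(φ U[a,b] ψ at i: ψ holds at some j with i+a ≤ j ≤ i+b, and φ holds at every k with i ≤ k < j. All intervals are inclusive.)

Need earliest j ≥ 4 with ok, and (!ok & !reset) at every k in [4,j-1].
  j=4: rhs fails.
  j=5: rhs holds; lhs holds on [4,4]. k = 1.

1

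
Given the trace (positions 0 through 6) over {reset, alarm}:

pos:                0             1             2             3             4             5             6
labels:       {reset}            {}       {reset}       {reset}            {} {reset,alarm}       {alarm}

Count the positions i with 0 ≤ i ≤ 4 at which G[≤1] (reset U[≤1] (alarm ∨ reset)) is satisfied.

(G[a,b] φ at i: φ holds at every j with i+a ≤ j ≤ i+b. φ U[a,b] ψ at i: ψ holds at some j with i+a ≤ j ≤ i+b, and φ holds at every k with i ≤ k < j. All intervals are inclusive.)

Evaluate at each i in [0,4]:
  i=0: ✗ (fails at j=1)
  i=1: ✗ (fails at j=1)
  i=2: ✓ (all of [2,3])
  i=3: ✗ (fails at j=4)
  i=4: ✗ (fails at j=4)
Positions where it holds: {2} → 1.

1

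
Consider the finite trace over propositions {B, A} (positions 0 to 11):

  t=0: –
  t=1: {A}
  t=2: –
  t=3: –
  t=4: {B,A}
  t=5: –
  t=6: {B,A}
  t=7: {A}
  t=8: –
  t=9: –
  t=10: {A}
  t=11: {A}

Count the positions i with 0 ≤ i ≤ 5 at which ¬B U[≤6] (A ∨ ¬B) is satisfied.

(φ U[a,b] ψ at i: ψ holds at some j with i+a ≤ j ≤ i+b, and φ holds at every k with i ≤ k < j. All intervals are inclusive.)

6

Evaluate at each i in [0,5]:
  i=0: ✓ (rhs at j=0)
  i=1: ✓ (rhs at j=1)
  i=2: ✓ (rhs at j=2)
  i=3: ✓ (rhs at j=3)
  i=4: ✓ (rhs at j=4)
  i=5: ✓ (rhs at j=5)
Positions where it holds: {0, 1, 2, 3, 4, 5} → 6.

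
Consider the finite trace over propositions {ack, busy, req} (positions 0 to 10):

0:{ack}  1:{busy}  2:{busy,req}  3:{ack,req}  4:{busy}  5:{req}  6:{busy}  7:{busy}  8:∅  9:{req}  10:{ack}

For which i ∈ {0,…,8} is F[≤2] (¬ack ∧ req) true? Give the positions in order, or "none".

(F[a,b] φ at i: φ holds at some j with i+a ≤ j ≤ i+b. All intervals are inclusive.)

0, 1, 2, 3, 4, 5, 7, 8

Evaluate at each i in [0,8]:
  i=0: ✓ (witness j=2)
  i=1: ✓ (witness j=2)
  i=2: ✓ (witness j=2)
  i=3: ✓ (witness j=5)
  i=4: ✓ (witness j=5)
  i=5: ✓ (witness j=5)
  i=6: ✗ (none in [6,8])
  i=7: ✓ (witness j=9)
  i=8: ✓ (witness j=9)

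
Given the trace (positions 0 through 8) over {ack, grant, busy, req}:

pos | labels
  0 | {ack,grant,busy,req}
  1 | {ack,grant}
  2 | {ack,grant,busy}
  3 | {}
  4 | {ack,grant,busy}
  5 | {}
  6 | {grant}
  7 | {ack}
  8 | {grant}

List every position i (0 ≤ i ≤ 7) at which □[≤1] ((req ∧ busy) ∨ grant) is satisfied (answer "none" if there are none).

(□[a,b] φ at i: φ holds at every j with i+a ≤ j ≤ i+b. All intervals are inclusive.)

Evaluate at each i in [0,7]:
  i=0: ✓ (all of [0,1])
  i=1: ✓ (all of [1,2])
  i=2: ✗ (fails at j=3)
  i=3: ✗ (fails at j=3)
  i=4: ✗ (fails at j=5)
  i=5: ✗ (fails at j=5)
  i=6: ✗ (fails at j=7)
  i=7: ✗ (fails at j=7)

0, 1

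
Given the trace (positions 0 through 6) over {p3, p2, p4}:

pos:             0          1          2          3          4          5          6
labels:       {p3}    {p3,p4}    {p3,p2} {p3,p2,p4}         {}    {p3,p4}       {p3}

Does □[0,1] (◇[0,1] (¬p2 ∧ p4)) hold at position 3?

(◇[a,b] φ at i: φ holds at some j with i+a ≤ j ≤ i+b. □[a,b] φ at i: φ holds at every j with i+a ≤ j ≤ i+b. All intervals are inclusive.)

Does not hold

Check ◇[0,1] (¬p2 ∧ p4) at every j in [3,4]:
  j=3: fails (none in [3,4])
  j=4: holds (witness at 5)
Fails at j=3 → formula fails.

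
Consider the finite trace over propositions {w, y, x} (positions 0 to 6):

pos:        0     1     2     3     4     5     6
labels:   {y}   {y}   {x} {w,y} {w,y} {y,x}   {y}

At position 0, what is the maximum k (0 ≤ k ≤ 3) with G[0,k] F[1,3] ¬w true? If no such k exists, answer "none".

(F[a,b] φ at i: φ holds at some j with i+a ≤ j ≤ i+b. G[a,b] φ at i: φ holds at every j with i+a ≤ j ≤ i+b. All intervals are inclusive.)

F[1,3] ¬w must hold from j=0 onward; find where it first fails.
  j=0: holds
  j=1: holds
  j=2: holds
  j=3: holds
Holds through j=3; largest k = 3.

3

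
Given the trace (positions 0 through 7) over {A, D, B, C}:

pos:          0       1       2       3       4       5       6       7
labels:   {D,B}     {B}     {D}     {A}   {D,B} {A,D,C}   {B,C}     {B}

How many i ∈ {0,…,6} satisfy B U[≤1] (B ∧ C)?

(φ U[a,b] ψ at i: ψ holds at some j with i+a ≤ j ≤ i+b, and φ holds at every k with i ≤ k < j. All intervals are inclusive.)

1

Evaluate at each i in [0,6]:
  i=0: ✗ (no rhs in [0,1])
  i=1: ✗ (no rhs in [1,2])
  i=2: ✗ (no rhs in [2,3])
  i=3: ✗ (no rhs in [3,4])
  i=4: ✗ (no rhs in [4,5])
  i=5: ✗ (lhs fails at k=5 before rhs at j=6)
  i=6: ✓ (rhs at j=6)
Positions where it holds: {6} → 1.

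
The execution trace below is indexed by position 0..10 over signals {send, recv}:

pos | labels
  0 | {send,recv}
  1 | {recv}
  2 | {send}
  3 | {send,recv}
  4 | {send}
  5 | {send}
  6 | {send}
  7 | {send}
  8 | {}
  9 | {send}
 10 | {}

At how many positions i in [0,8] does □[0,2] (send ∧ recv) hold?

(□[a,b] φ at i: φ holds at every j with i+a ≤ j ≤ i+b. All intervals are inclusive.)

Evaluate at each i in [0,8]:
  i=0: ✗ (fails at j=1)
  i=1: ✗ (fails at j=1)
  i=2: ✗ (fails at j=2)
  i=3: ✗ (fails at j=4)
  i=4: ✗ (fails at j=4)
  i=5: ✗ (fails at j=5)
  i=6: ✗ (fails at j=6)
  i=7: ✗ (fails at j=7)
  i=8: ✗ (fails at j=8)
Positions where it holds: {} → 0.

0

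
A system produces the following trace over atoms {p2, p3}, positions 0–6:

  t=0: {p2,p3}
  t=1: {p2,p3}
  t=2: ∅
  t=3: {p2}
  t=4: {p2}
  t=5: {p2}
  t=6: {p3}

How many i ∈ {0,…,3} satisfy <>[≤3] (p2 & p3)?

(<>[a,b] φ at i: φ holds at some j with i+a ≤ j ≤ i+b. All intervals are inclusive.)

2

Evaluate at each i in [0,3]:
  i=0: ✓ (witness j=0)
  i=1: ✓ (witness j=1)
  i=2: ✗ (none in [2,5])
  i=3: ✗ (none in [3,6])
Positions where it holds: {0, 1} → 2.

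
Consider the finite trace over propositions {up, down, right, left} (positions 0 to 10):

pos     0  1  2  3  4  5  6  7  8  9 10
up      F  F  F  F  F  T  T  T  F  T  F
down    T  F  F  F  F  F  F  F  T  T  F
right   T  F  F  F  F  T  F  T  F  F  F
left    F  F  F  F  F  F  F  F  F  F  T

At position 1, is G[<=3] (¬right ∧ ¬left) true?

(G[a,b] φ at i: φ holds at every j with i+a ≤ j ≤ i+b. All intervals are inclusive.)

True

Check (¬right ∧ ¬left) at every j in [1,4]:
  j=1: true
  j=2: true
  j=3: true
  j=4: true
All positions satisfy it → formula holds.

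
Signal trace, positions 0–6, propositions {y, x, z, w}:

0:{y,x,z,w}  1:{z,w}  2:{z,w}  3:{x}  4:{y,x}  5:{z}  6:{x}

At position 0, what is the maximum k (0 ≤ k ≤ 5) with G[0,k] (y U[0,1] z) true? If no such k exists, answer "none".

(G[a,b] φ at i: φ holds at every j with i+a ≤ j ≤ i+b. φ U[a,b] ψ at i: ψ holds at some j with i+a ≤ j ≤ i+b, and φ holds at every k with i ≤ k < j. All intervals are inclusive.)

2

(y U[0,1] z) must hold from j=0 onward; find where it first fails.
  j=0: holds
  j=1: holds
  j=2: holds
  j=3: fails
Holds on [0,2], so largest k = 2.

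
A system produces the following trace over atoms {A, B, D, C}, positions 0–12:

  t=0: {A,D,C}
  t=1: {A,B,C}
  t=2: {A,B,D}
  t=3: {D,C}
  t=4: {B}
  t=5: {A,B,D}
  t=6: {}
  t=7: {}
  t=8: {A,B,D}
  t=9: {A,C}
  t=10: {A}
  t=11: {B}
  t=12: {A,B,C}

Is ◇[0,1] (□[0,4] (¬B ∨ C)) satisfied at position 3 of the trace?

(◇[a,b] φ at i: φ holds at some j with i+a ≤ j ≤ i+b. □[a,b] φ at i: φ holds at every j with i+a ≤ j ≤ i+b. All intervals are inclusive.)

Check □[0,4] (¬B ∨ C) at each j in [3,4]:
  j=3: fails at 4
  j=4: fails at 4
No position in the window satisfies it → formula fails.

No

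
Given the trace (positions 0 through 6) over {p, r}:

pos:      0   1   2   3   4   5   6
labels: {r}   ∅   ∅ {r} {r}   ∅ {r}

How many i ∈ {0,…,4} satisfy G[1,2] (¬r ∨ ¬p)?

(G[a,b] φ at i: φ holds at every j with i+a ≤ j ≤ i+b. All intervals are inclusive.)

Evaluate at each i in [0,4]:
  i=0: ✓ (all of [1,2])
  i=1: ✓ (all of [2,3])
  i=2: ✓ (all of [3,4])
  i=3: ✓ (all of [4,5])
  i=4: ✓ (all of [5,6])
Positions where it holds: {0, 1, 2, 3, 4} → 5.

5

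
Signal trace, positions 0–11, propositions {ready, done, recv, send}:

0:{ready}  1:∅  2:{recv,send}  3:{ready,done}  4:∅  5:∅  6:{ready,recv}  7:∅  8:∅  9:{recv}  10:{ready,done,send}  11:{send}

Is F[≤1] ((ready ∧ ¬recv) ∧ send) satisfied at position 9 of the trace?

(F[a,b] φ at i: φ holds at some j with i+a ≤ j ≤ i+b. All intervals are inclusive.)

Yes

Check ((ready ∧ ¬recv) ∧ send) at each j in [9,10]:
  j=9: false
  j=10: true
Found at j=10 → formula holds.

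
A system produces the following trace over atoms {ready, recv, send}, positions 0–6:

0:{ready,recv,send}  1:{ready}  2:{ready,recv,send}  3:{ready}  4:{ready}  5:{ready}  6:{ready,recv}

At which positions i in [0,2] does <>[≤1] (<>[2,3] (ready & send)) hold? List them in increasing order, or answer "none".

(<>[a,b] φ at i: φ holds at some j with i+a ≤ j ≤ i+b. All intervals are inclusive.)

0

Evaluate at each i in [0,2]:
  i=0: ✓ (witness j=0)
  i=1: ✗ (none in [1,2])
  i=2: ✗ (none in [2,3])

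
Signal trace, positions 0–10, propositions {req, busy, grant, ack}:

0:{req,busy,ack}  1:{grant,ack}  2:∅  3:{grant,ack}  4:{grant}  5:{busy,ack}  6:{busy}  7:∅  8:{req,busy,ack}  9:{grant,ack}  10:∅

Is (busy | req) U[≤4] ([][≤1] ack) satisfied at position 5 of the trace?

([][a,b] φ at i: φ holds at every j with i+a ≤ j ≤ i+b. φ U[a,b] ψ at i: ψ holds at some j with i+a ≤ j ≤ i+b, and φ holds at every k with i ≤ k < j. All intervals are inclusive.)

Need some j in [5,9] with [][≤1] ack, and (busy | req) at every k in [5,j-1].
  j=5: [][≤1] ack — fails at 6.
  j=6: [][≤1] ack — fails at 6.
  j=7: [][≤1] ack — fails at 7.
  j=8: [][≤1] ack holds, but (busy | req) fails at k=7 → not this j.
  j=9: [][≤1] ack — fails at 10.
No j in the window works → until fails.

Does not hold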